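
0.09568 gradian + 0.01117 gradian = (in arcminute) 5.77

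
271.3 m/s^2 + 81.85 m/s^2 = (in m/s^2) 353.1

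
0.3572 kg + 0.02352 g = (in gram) 357.2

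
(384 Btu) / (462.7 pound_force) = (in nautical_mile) 0.1063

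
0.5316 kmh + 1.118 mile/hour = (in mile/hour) 1.448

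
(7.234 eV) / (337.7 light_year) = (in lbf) 8.155e-38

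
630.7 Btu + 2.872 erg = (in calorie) 1.59e+05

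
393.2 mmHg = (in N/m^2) 5.242e+04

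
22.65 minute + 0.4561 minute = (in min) 23.11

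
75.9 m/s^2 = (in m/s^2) 75.9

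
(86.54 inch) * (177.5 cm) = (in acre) 0.0009641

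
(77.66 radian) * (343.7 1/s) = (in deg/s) 1.529e+06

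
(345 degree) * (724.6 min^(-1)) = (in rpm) 694.4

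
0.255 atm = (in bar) 0.2584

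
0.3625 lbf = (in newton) 1.612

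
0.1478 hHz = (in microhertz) 1.478e+07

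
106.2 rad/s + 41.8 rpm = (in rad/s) 110.6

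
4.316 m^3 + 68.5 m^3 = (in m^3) 72.82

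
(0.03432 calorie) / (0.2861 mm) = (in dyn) 5.019e+07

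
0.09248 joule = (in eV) 5.772e+17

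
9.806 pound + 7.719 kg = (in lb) 26.82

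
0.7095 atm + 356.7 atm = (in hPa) 3.621e+05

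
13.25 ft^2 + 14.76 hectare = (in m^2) 1.476e+05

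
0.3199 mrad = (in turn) 5.091e-05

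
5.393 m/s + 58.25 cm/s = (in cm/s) 597.6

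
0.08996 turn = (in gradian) 35.98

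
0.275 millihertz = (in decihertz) 0.00275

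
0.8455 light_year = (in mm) 7.999e+18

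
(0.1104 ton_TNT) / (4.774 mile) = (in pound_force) 1.352e+04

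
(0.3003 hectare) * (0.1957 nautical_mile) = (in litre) 1.088e+09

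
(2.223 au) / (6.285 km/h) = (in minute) 3.175e+09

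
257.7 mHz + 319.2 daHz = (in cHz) 3.192e+05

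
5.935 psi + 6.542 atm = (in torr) 5279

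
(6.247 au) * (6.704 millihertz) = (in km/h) 2.255e+10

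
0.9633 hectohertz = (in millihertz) 9.633e+04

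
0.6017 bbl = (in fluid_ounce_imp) 3367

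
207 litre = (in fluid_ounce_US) 7000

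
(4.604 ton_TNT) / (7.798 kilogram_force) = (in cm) 2.519e+10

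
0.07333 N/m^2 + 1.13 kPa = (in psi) 0.1639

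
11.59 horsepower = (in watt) 8643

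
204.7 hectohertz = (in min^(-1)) 1.228e+06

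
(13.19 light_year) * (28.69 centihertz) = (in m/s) 3.58e+16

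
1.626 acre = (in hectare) 0.658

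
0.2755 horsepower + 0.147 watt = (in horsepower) 0.2757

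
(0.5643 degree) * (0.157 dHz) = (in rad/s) 0.0001546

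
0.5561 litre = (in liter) 0.5561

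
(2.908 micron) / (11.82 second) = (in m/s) 2.46e-07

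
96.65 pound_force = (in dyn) 4.299e+07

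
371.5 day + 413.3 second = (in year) 1.018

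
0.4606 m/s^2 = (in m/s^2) 0.4606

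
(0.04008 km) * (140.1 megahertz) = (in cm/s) 5.615e+11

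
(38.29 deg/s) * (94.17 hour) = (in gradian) 1.442e+07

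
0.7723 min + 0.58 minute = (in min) 1.352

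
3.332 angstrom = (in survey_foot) 1.093e-09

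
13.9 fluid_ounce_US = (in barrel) 0.002586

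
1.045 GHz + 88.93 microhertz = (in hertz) 1.045e+09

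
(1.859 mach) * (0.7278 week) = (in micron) 2.786e+14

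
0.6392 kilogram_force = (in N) 6.268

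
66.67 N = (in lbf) 14.99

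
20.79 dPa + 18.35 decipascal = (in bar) 3.914e-05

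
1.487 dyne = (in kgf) 1.516e-06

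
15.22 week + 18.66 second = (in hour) 2557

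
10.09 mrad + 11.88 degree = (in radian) 0.2174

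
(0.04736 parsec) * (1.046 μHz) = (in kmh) 5.503e+09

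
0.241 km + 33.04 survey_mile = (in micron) 5.341e+10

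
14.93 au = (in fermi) 2.233e+27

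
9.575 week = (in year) 0.1836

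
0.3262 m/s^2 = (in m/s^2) 0.3262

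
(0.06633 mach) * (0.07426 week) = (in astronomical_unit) 6.781e-06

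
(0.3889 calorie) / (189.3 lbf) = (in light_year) 2.043e-19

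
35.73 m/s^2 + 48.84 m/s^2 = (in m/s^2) 84.57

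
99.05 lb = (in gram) 4.493e+04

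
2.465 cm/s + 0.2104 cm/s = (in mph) 0.05985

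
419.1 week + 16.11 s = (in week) 419.1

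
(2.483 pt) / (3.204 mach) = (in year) 2.546e-14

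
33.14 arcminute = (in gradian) 0.6137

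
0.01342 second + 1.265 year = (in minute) 6.649e+05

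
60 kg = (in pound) 132.3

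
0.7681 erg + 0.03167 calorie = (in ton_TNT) 3.167e-11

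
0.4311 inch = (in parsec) 3.549e-19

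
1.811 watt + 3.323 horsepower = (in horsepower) 3.325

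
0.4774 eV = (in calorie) 1.828e-20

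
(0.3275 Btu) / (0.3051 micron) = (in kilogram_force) 1.155e+08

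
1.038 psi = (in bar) 0.07157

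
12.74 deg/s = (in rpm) 2.123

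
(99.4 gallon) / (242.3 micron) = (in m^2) 1553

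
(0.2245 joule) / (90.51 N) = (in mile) 1.541e-06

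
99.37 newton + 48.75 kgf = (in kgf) 58.88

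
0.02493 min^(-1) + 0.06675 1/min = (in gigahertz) 1.528e-12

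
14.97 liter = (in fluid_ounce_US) 506.2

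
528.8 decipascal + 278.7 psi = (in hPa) 1.922e+04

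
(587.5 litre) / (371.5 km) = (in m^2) 1.581e-06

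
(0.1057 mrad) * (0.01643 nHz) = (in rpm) 1.658e-14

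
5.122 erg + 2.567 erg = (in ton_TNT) 1.838e-16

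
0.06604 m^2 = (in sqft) 0.7108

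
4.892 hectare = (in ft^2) 5.266e+05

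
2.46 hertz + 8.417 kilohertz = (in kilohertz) 8.419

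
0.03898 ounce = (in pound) 0.002436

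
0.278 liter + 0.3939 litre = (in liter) 0.6719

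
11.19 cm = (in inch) 4.406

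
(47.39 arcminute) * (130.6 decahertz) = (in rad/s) 18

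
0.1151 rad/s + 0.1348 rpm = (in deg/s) 7.404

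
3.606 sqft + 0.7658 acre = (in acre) 0.7659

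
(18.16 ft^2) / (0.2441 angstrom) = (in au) 0.462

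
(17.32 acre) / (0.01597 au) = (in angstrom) 2.934e+05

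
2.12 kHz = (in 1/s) 2120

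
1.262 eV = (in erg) 2.022e-12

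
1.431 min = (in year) 2.723e-06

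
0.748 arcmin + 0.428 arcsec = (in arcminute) 0.7551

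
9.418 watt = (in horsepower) 0.01263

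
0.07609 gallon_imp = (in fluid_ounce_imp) 12.17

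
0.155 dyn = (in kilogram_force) 1.581e-07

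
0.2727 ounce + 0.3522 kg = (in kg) 0.3599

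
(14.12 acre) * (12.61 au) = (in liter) 1.078e+20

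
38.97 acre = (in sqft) 1.698e+06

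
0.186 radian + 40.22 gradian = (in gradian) 52.06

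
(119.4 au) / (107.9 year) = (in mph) 1.174e+04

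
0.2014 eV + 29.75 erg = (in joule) 2.975e-06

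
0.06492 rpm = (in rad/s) 0.006798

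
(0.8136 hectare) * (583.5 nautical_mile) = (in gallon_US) 2.323e+12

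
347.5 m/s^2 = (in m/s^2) 347.5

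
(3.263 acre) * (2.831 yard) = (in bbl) 2.15e+05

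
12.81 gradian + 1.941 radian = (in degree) 122.7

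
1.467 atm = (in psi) 21.56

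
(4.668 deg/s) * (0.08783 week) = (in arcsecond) 8.927e+08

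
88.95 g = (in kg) 0.08895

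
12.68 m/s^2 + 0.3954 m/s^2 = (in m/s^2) 13.08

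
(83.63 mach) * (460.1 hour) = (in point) 1.337e+14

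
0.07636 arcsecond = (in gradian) 2.357e-05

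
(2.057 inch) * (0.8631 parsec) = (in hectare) 1.391e+11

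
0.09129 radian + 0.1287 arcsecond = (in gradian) 5.812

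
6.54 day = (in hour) 157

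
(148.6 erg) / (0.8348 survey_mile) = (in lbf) 2.487e-09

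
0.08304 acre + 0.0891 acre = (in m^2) 696.6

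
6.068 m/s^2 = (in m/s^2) 6.068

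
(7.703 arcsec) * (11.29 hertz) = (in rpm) 0.004026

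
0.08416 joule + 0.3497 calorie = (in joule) 1.547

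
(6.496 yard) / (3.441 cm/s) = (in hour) 0.04795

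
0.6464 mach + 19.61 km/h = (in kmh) 812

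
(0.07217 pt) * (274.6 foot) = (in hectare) 2.131e-07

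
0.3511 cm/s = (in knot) 0.006825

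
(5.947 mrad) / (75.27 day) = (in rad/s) 9.145e-10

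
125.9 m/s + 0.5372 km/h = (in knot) 245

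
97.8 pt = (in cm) 3.45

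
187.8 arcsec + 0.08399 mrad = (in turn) 0.0001583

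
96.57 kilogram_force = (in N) 947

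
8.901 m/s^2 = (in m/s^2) 8.901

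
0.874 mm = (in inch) 0.03441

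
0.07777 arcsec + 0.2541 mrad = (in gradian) 0.0162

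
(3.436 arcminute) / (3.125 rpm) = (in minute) 5.09e-05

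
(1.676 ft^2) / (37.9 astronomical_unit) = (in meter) 2.746e-14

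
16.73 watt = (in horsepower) 0.02244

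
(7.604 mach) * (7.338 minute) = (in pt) 3.231e+09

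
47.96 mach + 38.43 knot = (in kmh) 5.886e+04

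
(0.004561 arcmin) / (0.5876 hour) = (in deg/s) 3.594e-08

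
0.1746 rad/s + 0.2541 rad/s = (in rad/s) 0.4287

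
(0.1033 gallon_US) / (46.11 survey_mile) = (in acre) 1.302e-12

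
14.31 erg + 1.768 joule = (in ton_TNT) 4.226e-10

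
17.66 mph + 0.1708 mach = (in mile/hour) 147.8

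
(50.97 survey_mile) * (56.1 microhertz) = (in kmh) 16.57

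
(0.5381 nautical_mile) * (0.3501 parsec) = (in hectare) 1.077e+15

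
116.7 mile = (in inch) 7.394e+06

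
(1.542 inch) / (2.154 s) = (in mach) 5.34e-05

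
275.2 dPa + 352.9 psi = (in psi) 352.9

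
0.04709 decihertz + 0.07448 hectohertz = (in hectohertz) 0.07453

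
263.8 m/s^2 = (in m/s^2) 263.8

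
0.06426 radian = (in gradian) 4.091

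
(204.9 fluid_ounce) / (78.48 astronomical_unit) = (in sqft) 5.556e-15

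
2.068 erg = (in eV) 1.291e+12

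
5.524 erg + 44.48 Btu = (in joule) 4.693e+04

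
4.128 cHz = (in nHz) 4.128e+07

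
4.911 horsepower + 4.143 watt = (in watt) 3666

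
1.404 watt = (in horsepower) 0.001883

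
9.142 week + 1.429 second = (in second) 5.529e+06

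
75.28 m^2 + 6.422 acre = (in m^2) 2.606e+04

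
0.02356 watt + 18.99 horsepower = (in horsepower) 18.99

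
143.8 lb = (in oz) 2301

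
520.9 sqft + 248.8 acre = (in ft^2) 1.084e+07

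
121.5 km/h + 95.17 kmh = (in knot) 117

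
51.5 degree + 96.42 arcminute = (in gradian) 59.01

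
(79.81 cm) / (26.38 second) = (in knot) 0.05881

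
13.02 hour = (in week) 0.0775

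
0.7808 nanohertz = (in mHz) 7.808e-07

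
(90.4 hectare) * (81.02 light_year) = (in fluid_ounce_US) 2.343e+28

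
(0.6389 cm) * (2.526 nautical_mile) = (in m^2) 29.89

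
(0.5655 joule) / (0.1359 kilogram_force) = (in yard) 0.464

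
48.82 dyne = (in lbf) 0.0001098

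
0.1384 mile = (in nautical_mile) 0.1203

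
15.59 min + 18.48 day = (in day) 18.49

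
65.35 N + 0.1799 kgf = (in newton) 67.11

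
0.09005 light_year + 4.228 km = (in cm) 8.519e+16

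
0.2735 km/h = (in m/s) 0.07597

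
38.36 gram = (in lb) 0.08457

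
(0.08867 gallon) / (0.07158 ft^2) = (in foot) 0.1656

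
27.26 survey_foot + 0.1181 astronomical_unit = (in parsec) 5.726e-07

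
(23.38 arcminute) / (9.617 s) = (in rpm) 0.006753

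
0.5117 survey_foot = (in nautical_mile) 8.422e-05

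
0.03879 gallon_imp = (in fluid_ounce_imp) 6.206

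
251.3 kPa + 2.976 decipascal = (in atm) 2.48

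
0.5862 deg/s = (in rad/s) 0.01023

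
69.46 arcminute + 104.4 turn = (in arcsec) 1.353e+08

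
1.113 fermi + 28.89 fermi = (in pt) 8.505e-11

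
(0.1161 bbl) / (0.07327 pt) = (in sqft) 7687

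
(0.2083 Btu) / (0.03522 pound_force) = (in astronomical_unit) 9.377e-09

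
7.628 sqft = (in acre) 0.0001751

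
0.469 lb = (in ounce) 7.504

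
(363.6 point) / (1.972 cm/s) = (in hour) 0.001807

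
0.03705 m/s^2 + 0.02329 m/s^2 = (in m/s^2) 0.06034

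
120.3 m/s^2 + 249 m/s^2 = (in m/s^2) 369.3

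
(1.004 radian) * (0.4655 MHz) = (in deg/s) 2.678e+07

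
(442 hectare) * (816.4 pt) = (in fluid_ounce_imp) 4.48e+10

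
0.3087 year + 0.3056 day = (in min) 1.627e+05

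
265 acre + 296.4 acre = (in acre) 561.4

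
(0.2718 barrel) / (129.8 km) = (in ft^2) 3.583e-06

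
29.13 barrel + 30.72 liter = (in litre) 4662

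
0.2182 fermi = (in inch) 8.591e-15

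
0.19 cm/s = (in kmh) 0.00684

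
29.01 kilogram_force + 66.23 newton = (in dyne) 3.507e+07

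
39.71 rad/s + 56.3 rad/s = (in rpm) 916.8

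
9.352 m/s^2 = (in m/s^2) 9.352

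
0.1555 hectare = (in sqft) 1.674e+04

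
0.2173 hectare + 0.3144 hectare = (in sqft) 5.723e+04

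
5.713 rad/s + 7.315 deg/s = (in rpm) 55.77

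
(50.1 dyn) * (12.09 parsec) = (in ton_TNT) 4.467e+04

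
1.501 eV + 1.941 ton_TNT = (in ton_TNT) 1.941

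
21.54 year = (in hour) 1.887e+05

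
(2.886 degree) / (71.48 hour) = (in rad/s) 1.957e-07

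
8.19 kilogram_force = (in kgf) 8.19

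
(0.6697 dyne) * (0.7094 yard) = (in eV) 2.711e+13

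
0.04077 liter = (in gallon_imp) 0.008968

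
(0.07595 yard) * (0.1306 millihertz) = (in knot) 1.763e-05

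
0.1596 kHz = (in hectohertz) 1.596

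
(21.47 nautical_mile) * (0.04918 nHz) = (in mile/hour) 4.374e-06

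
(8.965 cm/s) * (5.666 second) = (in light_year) 5.369e-17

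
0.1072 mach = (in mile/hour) 81.65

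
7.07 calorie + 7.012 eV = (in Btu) 0.02804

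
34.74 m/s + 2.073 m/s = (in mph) 82.35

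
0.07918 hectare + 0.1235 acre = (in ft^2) 1.39e+04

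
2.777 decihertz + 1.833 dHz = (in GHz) 4.61e-10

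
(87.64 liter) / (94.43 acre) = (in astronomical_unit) 1.533e-18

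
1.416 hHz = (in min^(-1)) 8496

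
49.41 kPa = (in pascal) 4.941e+04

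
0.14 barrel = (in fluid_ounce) 752.6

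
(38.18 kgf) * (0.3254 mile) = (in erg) 1.961e+12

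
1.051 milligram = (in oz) 3.707e-05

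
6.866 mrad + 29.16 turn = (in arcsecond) 3.779e+07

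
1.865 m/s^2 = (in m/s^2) 1.865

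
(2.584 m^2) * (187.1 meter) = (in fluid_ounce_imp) 1.702e+07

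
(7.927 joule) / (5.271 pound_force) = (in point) 958.4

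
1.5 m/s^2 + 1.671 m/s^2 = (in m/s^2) 3.171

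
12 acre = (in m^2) 4.856e+04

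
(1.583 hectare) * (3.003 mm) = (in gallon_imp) 1.046e+04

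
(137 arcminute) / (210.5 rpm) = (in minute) 3.013e-05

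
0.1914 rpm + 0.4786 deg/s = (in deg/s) 1.627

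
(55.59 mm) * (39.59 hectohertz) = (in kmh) 792.3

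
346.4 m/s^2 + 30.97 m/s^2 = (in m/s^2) 377.4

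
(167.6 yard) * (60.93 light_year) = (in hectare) 8.834e+15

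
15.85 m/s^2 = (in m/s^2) 15.85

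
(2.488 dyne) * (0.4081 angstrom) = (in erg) 1.015e-08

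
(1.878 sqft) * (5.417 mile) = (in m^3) 1521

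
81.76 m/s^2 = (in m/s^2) 81.76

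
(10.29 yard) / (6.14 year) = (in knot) 9.446e-08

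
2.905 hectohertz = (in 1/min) 1.743e+04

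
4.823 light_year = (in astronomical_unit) 3.05e+05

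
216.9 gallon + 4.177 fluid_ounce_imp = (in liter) 821.2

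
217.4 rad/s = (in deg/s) 1.246e+04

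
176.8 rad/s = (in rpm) 1688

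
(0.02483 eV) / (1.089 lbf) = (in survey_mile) 5.103e-25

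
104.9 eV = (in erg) 1.681e-10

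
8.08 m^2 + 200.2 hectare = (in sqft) 2.155e+07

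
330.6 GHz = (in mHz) 3.306e+14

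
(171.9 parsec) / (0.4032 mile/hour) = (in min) 4.905e+17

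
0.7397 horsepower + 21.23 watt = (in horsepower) 0.7682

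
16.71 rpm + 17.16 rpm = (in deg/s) 203.2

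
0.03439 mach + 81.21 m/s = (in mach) 0.2729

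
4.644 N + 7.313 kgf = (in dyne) 7.636e+06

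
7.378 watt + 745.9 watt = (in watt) 753.3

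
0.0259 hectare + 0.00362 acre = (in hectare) 0.02736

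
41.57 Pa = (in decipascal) 415.7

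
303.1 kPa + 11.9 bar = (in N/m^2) 1.493e+06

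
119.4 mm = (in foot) 0.3917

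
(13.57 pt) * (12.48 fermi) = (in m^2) 5.974e-17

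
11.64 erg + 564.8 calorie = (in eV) 1.475e+22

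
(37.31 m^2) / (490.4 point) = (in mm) 2.157e+05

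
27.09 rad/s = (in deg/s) 1552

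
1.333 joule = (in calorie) 0.3186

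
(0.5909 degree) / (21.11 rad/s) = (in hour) 1.357e-07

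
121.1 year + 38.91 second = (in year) 121.1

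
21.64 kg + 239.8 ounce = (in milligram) 2.844e+07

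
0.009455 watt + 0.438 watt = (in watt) 0.4475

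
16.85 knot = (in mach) 0.02546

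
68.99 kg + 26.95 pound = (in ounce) 2865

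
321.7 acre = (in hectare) 130.2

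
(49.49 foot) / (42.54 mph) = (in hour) 0.0002203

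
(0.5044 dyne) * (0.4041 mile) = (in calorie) 0.000784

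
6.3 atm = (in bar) 6.383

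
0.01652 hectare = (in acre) 0.04082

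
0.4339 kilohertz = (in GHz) 4.339e-07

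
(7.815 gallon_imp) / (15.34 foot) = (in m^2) 0.007598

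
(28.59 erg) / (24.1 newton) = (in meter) 1.186e-07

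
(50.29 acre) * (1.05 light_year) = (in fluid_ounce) 6.836e+25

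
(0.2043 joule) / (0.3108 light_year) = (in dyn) 6.948e-12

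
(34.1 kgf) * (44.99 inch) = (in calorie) 91.33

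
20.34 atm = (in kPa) 2061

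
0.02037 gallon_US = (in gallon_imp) 0.01696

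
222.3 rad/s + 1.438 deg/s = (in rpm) 2123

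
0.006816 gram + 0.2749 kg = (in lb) 0.6061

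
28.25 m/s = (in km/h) 101.7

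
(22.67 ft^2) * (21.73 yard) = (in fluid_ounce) 1.415e+06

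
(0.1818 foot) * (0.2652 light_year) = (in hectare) 1.39e+10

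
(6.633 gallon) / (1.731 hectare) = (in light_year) 1.533e-22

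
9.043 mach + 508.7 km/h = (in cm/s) 3.22e+05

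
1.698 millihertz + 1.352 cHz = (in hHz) 0.0001522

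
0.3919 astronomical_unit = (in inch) 2.308e+12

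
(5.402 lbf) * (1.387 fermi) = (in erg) 3.333e-07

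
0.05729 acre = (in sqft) 2496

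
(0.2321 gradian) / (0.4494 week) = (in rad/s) 1.341e-08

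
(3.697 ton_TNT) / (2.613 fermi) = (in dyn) 5.92e+29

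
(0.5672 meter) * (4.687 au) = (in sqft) 4.281e+12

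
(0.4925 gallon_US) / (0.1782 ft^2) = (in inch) 4.434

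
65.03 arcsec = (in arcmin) 1.084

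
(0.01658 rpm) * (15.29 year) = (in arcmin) 2.878e+09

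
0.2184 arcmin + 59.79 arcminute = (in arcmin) 60.01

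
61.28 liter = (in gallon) 16.19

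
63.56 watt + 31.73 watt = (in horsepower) 0.1278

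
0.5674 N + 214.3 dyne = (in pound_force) 0.128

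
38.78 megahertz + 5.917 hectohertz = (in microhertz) 3.878e+13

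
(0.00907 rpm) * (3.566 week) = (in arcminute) 7.042e+06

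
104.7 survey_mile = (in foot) 5.528e+05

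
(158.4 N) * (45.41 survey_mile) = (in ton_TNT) 0.002767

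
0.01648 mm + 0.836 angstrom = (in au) 1.102e-16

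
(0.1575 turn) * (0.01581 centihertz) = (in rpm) 0.001494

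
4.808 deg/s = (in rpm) 0.8013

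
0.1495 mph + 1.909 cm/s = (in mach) 0.0002523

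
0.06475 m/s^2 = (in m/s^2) 0.06475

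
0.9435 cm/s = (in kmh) 0.03397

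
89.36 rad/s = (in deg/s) 5120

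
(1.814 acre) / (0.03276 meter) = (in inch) 8.822e+06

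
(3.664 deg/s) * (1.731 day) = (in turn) 1522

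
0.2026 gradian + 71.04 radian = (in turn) 11.31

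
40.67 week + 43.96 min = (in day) 284.7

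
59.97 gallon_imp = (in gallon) 72.02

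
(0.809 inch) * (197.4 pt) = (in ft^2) 0.0154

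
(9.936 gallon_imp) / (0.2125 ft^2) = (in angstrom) 2.288e+10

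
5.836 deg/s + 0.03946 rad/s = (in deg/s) 8.097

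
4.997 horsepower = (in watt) 3726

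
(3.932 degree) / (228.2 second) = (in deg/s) 0.01723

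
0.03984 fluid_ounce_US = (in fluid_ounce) 0.03984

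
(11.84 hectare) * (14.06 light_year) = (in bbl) 9.906e+22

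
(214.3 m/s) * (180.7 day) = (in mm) 3.346e+12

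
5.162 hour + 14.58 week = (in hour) 2455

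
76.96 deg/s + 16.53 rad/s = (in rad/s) 17.87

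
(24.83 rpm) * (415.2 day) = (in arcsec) 1.924e+13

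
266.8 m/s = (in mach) 0.7836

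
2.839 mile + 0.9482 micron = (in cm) 4.569e+05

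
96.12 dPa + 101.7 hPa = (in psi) 1.476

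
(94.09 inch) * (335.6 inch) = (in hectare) 0.002037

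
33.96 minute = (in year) 6.461e-05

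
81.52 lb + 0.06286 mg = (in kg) 36.98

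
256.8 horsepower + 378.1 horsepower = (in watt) 4.734e+05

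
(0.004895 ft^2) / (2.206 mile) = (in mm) 0.0001281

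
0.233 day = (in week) 0.03329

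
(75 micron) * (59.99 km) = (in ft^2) 48.43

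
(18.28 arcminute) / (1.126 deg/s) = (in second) 0.2706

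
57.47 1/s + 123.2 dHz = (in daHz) 6.979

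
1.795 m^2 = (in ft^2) 19.32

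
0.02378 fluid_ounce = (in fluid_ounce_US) 0.02378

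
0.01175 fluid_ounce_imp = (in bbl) 2.1e-06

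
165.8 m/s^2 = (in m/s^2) 165.8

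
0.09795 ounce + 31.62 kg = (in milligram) 3.162e+07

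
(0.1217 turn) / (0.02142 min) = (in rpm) 5.682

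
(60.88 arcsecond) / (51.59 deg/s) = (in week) 5.42e-10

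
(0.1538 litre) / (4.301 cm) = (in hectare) 3.576e-07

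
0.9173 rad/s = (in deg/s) 52.56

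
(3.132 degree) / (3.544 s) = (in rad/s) 0.01542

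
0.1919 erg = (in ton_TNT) 4.587e-18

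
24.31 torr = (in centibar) 3.241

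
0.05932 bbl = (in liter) 9.431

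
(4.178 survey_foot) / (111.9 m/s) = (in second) 0.01138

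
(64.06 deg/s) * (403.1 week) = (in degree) 1.562e+10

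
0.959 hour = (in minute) 57.54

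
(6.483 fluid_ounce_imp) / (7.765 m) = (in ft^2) 0.0002553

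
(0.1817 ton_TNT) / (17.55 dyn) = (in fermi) 4.332e+27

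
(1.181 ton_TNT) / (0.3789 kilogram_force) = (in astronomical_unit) 0.008889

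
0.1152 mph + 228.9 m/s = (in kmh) 824.2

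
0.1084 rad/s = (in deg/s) 6.211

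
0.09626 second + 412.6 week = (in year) 7.913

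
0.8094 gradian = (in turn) 0.002024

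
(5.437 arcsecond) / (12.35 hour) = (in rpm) 5.662e-09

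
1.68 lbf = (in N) 7.473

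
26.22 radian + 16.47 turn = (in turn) 20.64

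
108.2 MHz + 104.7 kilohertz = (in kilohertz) 1.083e+05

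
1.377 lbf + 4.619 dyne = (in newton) 6.125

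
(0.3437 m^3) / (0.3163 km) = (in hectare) 1.087e-07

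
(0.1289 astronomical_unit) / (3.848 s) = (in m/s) 5.011e+09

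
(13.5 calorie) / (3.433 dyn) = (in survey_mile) 1022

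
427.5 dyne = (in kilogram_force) 0.0004359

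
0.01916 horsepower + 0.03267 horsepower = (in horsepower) 0.05183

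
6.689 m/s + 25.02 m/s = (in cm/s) 3171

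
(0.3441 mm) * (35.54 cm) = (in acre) 3.022e-08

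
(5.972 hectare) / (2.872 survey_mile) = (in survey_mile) 0.008029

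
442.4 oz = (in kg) 12.54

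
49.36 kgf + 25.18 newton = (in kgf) 51.93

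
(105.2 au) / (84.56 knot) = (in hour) 1.005e+08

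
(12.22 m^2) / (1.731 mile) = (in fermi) 4.387e+12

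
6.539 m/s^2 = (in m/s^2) 6.539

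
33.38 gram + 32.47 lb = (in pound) 32.54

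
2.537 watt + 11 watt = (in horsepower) 0.01815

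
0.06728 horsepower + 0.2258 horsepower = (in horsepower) 0.2931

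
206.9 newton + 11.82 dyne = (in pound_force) 46.51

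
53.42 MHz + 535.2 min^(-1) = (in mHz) 5.342e+10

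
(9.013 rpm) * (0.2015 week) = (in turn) 1.831e+04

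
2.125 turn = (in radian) 13.35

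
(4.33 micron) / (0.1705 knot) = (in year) 1.565e-12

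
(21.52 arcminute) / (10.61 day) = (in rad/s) 6.829e-09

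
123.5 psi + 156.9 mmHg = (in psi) 126.5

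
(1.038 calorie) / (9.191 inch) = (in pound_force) 4.182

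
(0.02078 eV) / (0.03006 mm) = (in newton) 1.108e-16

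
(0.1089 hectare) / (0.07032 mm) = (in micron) 1.549e+13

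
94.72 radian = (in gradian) 6030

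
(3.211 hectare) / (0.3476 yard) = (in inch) 3.977e+06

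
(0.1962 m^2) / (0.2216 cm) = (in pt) 2.51e+05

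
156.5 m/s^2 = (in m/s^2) 156.5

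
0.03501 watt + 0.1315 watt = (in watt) 0.1665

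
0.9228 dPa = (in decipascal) 0.9228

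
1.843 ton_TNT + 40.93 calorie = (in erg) 7.711e+16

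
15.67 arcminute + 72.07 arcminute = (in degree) 1.462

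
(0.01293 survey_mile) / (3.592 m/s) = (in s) 5.793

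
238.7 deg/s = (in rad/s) 4.166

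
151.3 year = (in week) 7889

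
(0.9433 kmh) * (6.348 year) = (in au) 0.0003506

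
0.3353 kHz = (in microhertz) 3.353e+08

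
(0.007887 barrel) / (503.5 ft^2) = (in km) 2.681e-08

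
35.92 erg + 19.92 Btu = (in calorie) 5023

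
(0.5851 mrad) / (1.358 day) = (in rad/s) 4.987e-09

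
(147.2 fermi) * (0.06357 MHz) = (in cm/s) 9.358e-07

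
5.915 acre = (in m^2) 2.394e+04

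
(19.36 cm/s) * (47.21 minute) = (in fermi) 5.484e+17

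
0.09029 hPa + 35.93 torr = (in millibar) 47.99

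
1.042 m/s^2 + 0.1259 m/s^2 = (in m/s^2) 1.168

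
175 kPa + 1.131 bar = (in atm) 2.843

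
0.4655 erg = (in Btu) 4.412e-11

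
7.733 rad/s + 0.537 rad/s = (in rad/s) 8.27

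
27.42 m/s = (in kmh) 98.71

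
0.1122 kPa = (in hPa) 1.122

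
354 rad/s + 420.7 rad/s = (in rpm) 7398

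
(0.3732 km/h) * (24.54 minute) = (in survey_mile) 0.09485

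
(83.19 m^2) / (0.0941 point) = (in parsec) 8.121e-11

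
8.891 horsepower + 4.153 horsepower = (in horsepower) 13.04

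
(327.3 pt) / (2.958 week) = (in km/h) 2.323e-07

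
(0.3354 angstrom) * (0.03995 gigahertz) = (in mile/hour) 0.002997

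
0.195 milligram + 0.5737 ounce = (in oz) 0.5737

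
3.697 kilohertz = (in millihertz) 3.697e+06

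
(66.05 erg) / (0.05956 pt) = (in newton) 0.3144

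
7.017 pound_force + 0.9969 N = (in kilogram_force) 3.285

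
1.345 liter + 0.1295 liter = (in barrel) 0.009274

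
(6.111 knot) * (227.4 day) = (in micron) 6.177e+13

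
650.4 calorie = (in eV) 1.698e+22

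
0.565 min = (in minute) 0.565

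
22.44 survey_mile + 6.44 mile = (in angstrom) 4.648e+14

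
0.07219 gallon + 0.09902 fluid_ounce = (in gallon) 0.07296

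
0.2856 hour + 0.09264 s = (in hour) 0.2856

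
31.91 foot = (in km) 0.009726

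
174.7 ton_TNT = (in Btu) 6.928e+08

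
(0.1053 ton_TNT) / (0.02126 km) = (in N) 2.072e+07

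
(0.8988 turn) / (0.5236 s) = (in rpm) 103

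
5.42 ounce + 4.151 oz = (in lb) 0.5982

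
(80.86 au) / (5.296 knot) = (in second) 4.44e+12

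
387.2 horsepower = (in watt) 2.887e+05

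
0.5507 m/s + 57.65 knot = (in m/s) 30.21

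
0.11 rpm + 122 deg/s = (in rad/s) 2.141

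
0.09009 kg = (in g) 90.09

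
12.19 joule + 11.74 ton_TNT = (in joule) 4.912e+10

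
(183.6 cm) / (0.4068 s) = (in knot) 8.773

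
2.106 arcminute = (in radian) 0.0006126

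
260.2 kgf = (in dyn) 2.552e+08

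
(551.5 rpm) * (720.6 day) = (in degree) 2.06e+11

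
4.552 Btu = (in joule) 4803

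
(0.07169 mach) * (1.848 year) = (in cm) 1.423e+11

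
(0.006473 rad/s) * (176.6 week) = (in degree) 3.961e+07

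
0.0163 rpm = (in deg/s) 0.0978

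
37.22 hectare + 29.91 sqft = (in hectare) 37.22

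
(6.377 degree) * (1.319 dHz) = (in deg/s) 0.8411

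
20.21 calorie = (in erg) 8.456e+08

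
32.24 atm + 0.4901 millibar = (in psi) 473.8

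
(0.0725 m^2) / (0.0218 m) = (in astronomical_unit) 2.223e-11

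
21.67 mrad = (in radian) 0.02167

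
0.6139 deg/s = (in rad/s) 0.01071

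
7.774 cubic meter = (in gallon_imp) 1710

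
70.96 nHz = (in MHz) 7.096e-14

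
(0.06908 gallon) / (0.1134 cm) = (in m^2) 0.2306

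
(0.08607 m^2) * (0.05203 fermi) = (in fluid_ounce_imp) 1.576e-13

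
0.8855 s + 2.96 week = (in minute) 2.984e+04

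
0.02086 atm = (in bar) 0.02114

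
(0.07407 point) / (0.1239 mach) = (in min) 1.032e-08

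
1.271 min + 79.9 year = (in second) 2.52e+09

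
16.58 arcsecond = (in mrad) 0.08038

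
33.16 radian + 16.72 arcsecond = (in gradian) 2111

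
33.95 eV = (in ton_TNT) 1.3e-27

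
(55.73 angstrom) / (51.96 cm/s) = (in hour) 2.979e-12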